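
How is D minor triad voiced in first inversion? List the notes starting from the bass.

In root position, D minor triad is D–F–A.
First inversion puts the third (F) in the bass.

F A D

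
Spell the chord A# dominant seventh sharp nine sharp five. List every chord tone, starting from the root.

A# dominant seventh sharp nine sharp five is a dominant seventh sharp nine sharp five built on A#.
- root: A#
- major 3rd: C##
- augmented 5th: E##
- minor 7th: G#
- augmented 9th: B##

A#, C##, E##, G#, B##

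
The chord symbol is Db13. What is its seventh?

Db13 is built on Db; its 7th is a minor 7th above the root.
A seventh above D uses the letter C, and the minor 7th above Db is Cb.

Cb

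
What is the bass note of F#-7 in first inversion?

A

F#-7 in root position is F#–A–C#–E.
First inversion places the third in the bass, which is A.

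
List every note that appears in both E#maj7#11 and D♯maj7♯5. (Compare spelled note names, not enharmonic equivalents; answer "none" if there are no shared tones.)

A##

E#maj7#11: E# G## B# D## A##
D♯maj7♯5: D# F## A## C##
Common to both → A##.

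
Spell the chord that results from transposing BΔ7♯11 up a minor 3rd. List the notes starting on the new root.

D – F# – A – C# – G#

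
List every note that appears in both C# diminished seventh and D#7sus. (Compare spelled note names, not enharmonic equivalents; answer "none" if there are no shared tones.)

C#

C# diminished seventh: C# E G Bb
D#7sus: D# G# A# C#
Common to both → C#.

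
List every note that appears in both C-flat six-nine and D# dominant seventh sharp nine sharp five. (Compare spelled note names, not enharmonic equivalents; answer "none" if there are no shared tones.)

none

C-flat six-nine: C-flat E-flat G-flat A-flat D-flat
D# dominant seventh sharp nine sharp five: D-sharp F-double-sharp A-double-sharp C-sharp E-double-sharp
Common to both → none.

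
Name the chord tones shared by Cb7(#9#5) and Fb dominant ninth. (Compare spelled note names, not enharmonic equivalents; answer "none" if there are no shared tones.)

Cb7(#9#5): Cb Eb G Bbb D
Fb dominant ninth: Fb Ab Cb Ebb Gb
Common to both → Cb.

Cb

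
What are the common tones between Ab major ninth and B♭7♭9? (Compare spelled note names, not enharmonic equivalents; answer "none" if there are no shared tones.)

A♭  B♭

Ab major ninth = A♭, C, E♭, G, B♭.
B♭7♭9 = B♭, D, F, A♭, C♭.
Shared: A♭, B♭.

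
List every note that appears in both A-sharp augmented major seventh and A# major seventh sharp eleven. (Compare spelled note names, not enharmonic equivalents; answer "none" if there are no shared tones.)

A-sharp augmented major seventh: A-sharp C-double-sharp E-double-sharp G-double-sharp
A# major seventh sharp eleven: A-sharp C-double-sharp E-sharp G-double-sharp D-double-sharp
Common to both → A-sharp, C-double-sharp, G-double-sharp.

A-sharp  C-double-sharp  G-double-sharp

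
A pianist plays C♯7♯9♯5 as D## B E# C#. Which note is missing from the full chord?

The full C♯7♯9♯5 chord is C#, E#, G##, B, D##.
Comparing with the voicing, the augmented 5th (5th) — G## — is absent.

G##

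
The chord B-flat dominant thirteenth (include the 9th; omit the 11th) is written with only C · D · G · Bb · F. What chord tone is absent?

The full B-flat dominant thirteenth chord is Bb, D, F, Ab, C, G.
Comparing with the voicing, the minor 7th (7th) — Ab — is absent.

Ab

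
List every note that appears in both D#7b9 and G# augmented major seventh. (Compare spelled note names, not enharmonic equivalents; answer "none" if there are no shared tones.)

F##

D#7b9: D# F## A# C# E
G# augmented major seventh: G# B# D## F##
Common to both → F##.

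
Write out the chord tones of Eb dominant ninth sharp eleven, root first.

Eb dominant ninth sharp eleven is a dominant ninth sharp eleven built on E-flat.
- root: E-flat
- major 3rd: G
- perfect 5th: B-flat
- minor 7th: D-flat
- major 9th: F
- augmented 11th: A

E-flat, G, B-flat, D-flat, F, A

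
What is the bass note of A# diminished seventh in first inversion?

C#

A# diminished seventh in root position is A#–C#–E–G.
First inversion places the third in the bass, which is C#.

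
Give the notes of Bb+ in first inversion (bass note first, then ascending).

In root position, Bb+ is Bb–D–F#.
First inversion puts the third (D) in the bass.

D, F#, Bb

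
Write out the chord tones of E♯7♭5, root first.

E# G## B D#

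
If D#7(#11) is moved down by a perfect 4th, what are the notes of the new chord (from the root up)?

Transposed root: D# → A# (perfect 4th down). So we spell A# dominant seventh sharp eleven:
Root: A#
Major 3rd (3rd): C##
Perfect 5th (5th): E#
Minor 7th (7th): G#
Augmented 11th (11th): D##

A#, C##, E#, G#, D##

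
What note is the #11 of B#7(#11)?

E##

Root of B#7(#11) = B#. The 11th is an augmented 11th: B# up an augmented 11th → E##.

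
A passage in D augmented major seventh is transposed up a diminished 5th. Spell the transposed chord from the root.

Transposed root: D → Ab (diminished 5th up). So we spell Ab augmented major seventh:
Root: Ab
Major 3rd (3rd): C
Augmented 5th (5th): E
Major 7th (7th): G

Ab, C, E, G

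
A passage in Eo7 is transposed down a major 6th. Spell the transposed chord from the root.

Transposed root: E → G (major 6th down). So we spell G diminished seventh:
root → G
3rd (minor 3rd) → Bb
5th (diminished 5th) → Db
7th (diminished 7th) → Fb

G, Bb, Db, Fb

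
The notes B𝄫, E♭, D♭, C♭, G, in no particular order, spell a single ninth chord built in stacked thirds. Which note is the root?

C♭

Stacking in thirds gives C♭ – E♭ – G – B𝄫 – D♭, so C♭ is the root — C♭ dominant ninth sharp five.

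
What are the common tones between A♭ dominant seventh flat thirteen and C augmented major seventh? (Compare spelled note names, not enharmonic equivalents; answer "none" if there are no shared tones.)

A♭ dominant seventh flat thirteen: A-flat C E-flat G-flat F-flat
C augmented major seventh: C E G-sharp B
Common to both → C.

C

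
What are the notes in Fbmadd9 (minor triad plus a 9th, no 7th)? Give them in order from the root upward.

Fb, Abb, Cb, Gb

Fbmadd9 is a minor added-ninth built on Fb.
- root: Fb
- minor 3rd: Abb
- perfect 5th: Cb
- major 9th: Gb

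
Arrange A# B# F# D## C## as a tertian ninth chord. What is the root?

Stacking in thirds gives B# – D## – F# – A# – C##, so B# is the root — B# dominant ninth flat five.

B#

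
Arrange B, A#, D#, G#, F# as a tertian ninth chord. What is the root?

G#

Arranged so that each adjacent pair is a third by letter name: G# – B – D# – F# – A#.
The bottom of that stack, G#, is the root (this is G# minor ninth).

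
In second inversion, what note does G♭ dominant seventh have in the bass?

D-flat

G♭ dominant seventh = G-flat–B-flat–D-flat–F-flat. Second inversion → fifth in the bass = D-flat.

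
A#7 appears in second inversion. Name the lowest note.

E♯

A#7 = A♯–C𝄪–E♯–G♯. Second inversion → fifth in the bass = E♯.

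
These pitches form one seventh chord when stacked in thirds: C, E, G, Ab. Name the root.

Ab

Arranged so that each adjacent pair is a third by letter name: Ab – C – E – G.
The bottom of that stack, Ab, is the root (this is Ab augmented major seventh).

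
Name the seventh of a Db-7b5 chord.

Cb

Root of Db-7b5 = Db. The 7th is a minor 7th: Db up a minor 7th → Cb.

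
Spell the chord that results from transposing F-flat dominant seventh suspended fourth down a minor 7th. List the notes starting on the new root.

Transposed root: F♭ → G♭ (minor 7th down). So we spell G♭ dominant seventh suspended fourth:
Root: G♭
Perfect 4th (4th): C♭
Perfect 5th (5th): D♭
Minor 7th (7th): F♭

G♭, C♭, D♭, F♭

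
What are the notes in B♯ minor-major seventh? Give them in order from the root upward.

B-sharp – D-sharp – F-double-sharp – A-double-sharp

B♯ minor-major seventh: minor-major seventh on B-sharp.
Root: B-sharp
Minor 3rd (3rd): D-sharp
Perfect 5th (5th): F-double-sharp
Major 7th (7th): A-double-sharp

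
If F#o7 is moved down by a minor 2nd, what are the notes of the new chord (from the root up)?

E♯, G♯, B, D

Transposed root: F♯ → E♯ (minor 2nd down). So we spell E♯ diminished seventh:
E♯ — root
G♯ — minor 3rd
B — diminished 5th
D — diminished 7th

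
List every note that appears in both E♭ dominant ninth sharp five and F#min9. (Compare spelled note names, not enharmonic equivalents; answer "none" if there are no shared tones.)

none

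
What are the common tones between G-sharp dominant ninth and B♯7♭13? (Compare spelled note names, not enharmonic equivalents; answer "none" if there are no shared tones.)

G-sharp dominant ninth = G#, B#, D#, F#, A#.
B♯7♭13 = B#, D##, F##, A#, G#.
Shared: G#, B#, A#.

G#  B#  A#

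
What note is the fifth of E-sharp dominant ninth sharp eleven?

B-sharp

Root of E-sharp dominant ninth sharp eleven = E-sharp. The 5th is a perfect 5th: E-sharp up a perfect 5th → B-sharp.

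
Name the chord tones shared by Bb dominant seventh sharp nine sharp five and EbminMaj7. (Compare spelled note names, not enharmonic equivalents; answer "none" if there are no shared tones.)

Bb  D

Bb dominant seventh sharp nine sharp five = Bb, D, F#, Ab, C#.
EbminMaj7 = Eb, Gb, Bb, D.
Shared: Bb, D.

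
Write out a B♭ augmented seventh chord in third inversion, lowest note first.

In root position, B♭ augmented seventh is Bb–D–F#–Ab.
Third inversion puts the seventh (Ab) in the bass.

Ab, Bb, D, F#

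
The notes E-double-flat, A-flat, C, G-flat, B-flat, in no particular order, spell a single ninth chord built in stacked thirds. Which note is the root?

A-flat

Arranged so that each adjacent pair is a third by letter name: A-flat – C – E-double-flat – G-flat – B-flat.
The bottom of that stack, A-flat, is the root (this is A-flat dominant ninth flat five).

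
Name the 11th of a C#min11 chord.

C#min11 is built on C#; its 11th is a perfect 11th above the root.
A fourth above C uses the letter F, and the perfect 11th above C# is F#.

F#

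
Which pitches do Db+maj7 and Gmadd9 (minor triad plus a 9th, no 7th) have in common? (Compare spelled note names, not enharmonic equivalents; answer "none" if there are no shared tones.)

Db+maj7: Db F A C
Gmadd9: G Bb D A
Common to both → A.

A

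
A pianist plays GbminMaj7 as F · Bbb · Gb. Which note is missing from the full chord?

Db

The full GbminMaj7 chord is Gb, Bbb, Db, F.
Comparing with the voicing, the perfect 5th (5th) — Db — is absent.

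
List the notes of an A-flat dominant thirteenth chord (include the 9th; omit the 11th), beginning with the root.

A-flat dominant thirteenth: dominant thirteenth on Ab.
Root: Ab
Major 3rd (3rd): C
Perfect 5th (5th): Eb
Minor 7th (7th): Gb
Major 9th (9th): Bb
Major 13th (13th): F

Ab, C, Eb, Gb, Bb, F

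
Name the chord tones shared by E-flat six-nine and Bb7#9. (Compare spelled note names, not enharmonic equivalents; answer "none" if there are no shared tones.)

B♭, F

E-flat six-nine: E♭ G B♭ C F
Bb7#9: B♭ D F A♭ C♯
Common to both → B♭, F.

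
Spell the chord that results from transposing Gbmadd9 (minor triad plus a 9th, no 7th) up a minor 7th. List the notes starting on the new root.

Transposed root: Gb → Fb (minor 7th up). So we spell Fb minor added-ninth:
root → Fb
3rd (minor 3rd) → Abb
5th (perfect 5th) → Cb
9th (major 9th) → Gb

Fb, Abb, Cb, Gb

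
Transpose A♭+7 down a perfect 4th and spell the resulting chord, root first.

Eb, G, B, Db

Transposed root: Ab → Eb (perfect 4th down). So we spell Eb augmented seventh:
Root: Eb
Major 3rd (3rd): G
Augmented 5th (5th): B
Minor 7th (7th): Db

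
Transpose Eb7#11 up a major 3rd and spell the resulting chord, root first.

E♭ up a major 3rd → G. New chord: G dominant seventh sharp eleven.
- root: G
- major 3rd: B
- perfect 5th: D
- minor 7th: F
- augmented 11th: C♯

G B D F C♯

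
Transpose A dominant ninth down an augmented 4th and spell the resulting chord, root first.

E-flat, G, B-flat, D-flat, F

An augmented 4th down from A is E-flat, so the new chord is E-flat dominant ninth.
- root: E-flat
- major 3rd: G
- perfect 5th: B-flat
- minor 7th: D-flat
- major 9th: F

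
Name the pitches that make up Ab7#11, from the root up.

Root A♭, quality dominant seventh sharp eleven:
A♭ — root
C — major 3rd
E♭ — perfect 5th
G♭ — minor 7th
D — augmented 11th

A♭, C, E♭, G♭, D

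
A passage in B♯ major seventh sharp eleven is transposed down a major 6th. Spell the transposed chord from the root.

B-sharp down a major 6th → D-sharp. New chord: D-sharp major seventh sharp eleven.
Root: D-sharp
Major 3rd (3rd): F-double-sharp
Perfect 5th (5th): A-sharp
Major 7th (7th): C-double-sharp
Augmented 11th (11th): G-double-sharp

D-sharp, F-double-sharp, A-sharp, C-double-sharp, G-double-sharp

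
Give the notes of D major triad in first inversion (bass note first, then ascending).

In root position, D major triad is D–F#–A.
First inversion puts the third (F#) in the bass.

F#  A  D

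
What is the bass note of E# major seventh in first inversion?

G-double-sharp

E# major seventh = E-sharp–G-double-sharp–B-sharp–D-double-sharp. First inversion → third in the bass = G-double-sharp.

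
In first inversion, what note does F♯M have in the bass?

A#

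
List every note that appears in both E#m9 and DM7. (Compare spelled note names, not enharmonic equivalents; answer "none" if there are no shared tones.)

none

E#m9: E# G# B# D# F##
DM7: D F# A C#
Common to both → none.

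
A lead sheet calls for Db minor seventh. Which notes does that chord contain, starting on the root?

D-flat – F-flat – A-flat – C-flat

Db minor seventh is a minor seventh built on D-flat.
D-flat — root
F-flat — minor 3rd
A-flat — perfect 5th
C-flat — minor 7th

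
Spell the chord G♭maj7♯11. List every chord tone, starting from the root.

Root G♭, quality major seventh sharp eleven:
root → G♭
3rd (major 3rd) → B♭
5th (perfect 5th) → D♭
7th (major 7th) → F
11th (augmented 11th) → C

G♭, B♭, D♭, F, C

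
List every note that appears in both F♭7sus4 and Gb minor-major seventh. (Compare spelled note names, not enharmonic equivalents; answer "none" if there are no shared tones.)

B𝄫

F♭7sus4: F♭ B𝄫 C♭ E𝄫
Gb minor-major seventh: G♭ B𝄫 D♭ F
Common to both → B𝄫.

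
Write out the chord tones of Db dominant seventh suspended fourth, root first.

Db dominant seventh suspended fourth: dominant seventh suspended fourth on D-flat.
- root: D-flat
- perfect 4th: G-flat
- perfect 5th: A-flat
- minor 7th: C-flat

D-flat – G-flat – A-flat – C-flat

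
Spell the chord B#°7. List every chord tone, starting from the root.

B♯, D♯, F♯, A

B#°7 is a diminished seventh built on B♯.
B♯ — root
D♯ — minor 3rd
F♯ — diminished 5th
A — diminished 7th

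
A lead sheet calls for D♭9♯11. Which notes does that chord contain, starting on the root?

Db – F – Ab – Cb – Eb – G

D♭9♯11: dominant ninth sharp eleven on Db.
Db — root
F — major 3rd
Ab — perfect 5th
Cb — minor 7th
Eb — major 9th
G — augmented 11th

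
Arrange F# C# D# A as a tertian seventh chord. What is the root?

Arranged so that each adjacent pair is a third by letter name: D# – F# – A – C#.
The bottom of that stack, D#, is the root (this is D# half-diminished seventh).

D#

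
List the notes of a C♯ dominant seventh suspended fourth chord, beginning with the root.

C#, F#, G#, B

C♯ dominant seventh suspended fourth is a dominant seventh suspended fourth built on C#.
root → C#
4th (perfect 4th) → F#
5th (perfect 5th) → G#
7th (minor 7th) → B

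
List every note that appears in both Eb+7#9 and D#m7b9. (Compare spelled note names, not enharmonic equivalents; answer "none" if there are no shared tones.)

Eb+7#9: E♭ G B D♭ F♯
D#m7b9: D♯ F♯ A♯ C♯ E
Common to both → F♯.

F♯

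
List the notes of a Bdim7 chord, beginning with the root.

Bdim7: diminished seventh on B.
B — root
D — minor 3rd
F — diminished 5th
Ab — diminished 7th

B D F Ab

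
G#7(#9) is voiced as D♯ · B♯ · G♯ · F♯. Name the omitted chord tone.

The full G#7(#9) chord is G♯, B♯, D♯, F♯, A𝄪.
Comparing with the voicing, the augmented 9th (9th) — A𝄪 — is absent.

A𝄪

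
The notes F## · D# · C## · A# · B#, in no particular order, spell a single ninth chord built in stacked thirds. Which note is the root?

B#

Arranged so that each adjacent pair is a third by letter name: B# – D# – F## – A# – C##.
The bottom of that stack, B#, is the root (this is B# minor ninth).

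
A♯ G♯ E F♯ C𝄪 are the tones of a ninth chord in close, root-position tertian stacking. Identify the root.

F♯

Stacking in thirds gives F♯ – A♯ – C𝄪 – E – G♯, so F♯ is the root — F♯ dominant ninth sharp five.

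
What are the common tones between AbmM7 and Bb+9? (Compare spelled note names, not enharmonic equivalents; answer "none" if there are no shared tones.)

Ab

AbmM7 = Ab, Cb, Eb, G.
Bb+9 = Bb, D, F#, Ab, C.
Shared: Ab.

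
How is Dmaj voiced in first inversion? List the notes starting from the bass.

Dmaj = D–F#–A; first inversion → third (F#) lowest.

F# A D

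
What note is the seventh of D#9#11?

C#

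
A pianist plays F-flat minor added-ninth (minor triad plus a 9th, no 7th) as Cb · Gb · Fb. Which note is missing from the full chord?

Abb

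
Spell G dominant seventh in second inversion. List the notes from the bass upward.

G dominant seventh = G–B–D–F; second inversion → fifth (D) lowest.

D  F  G  B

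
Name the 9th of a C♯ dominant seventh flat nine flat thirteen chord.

D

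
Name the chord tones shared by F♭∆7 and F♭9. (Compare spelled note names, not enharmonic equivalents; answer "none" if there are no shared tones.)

F♭∆7: Fb Ab Cb Eb
F♭9: Fb Ab Cb Ebb Gb
Common to both → Fb, Ab, Cb.

Fb – Ab – Cb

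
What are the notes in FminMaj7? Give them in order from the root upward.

FminMaj7: minor-major seventh on F.
Root: F
Minor 3rd (3rd): Ab
Perfect 5th (5th): C
Major 7th (7th): E

F Ab C E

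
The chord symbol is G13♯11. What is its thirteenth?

G13♯11 is built on G; its 13th is a major 13th above the root.
A sixth above G uses the letter E, and the major 13th above G is E.

E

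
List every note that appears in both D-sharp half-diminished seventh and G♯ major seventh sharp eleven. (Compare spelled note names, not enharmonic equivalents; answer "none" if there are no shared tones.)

D-sharp half-diminished seventh = D-sharp, F-sharp, A, C-sharp.
G♯ major seventh sharp eleven = G-sharp, B-sharp, D-sharp, F-double-sharp, C-double-sharp.
Shared: D-sharp.

D-sharp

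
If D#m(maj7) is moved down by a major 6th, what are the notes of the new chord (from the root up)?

D# down a major 6th → F#. New chord: F# minor-major seventh.
F# — root
A — minor 3rd
C# — perfect 5th
E# — major 7th

F#, A, C#, E#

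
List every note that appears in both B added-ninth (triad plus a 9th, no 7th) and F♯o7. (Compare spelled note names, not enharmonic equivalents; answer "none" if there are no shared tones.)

B added-ninth = B, D#, F#, C#.
F♯o7 = F#, A, C, Eb.
Shared: F#.

F#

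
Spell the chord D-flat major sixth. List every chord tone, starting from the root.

D-flat, F, A-flat, B-flat

D-flat major sixth is a major sixth built on D-flat.
root → D-flat
3rd (major 3rd) → F
5th (perfect 5th) → A-flat
6th (major 6th) → B-flat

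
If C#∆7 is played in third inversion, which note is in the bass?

C#∆7 = C#–E#–G#–B#. Third inversion → seventh in the bass = B#.

B#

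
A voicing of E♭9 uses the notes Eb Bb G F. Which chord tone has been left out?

E♭9 = Eb, G, Bb, Db, F. The voicing lacks the 7th (minor 7th), Db.

Db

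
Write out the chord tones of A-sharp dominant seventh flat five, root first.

A♯ C𝄪 E G♯

A-sharp dominant seventh flat five is a dominant seventh flat five built on A♯.
Root: A♯
Major 3rd (3rd): C𝄪
Diminished 5th (5th): E
Minor 7th (7th): G♯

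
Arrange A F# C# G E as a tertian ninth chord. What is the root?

F#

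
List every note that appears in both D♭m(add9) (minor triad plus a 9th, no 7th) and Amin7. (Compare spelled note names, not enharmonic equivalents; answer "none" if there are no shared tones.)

none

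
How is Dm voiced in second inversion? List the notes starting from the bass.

Dm = D–F–A; second inversion → fifth (A) lowest.

A, D, F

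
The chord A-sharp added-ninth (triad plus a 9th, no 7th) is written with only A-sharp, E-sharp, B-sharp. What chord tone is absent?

A-sharp added-ninth = A-sharp, C-double-sharp, E-sharp, B-sharp. The voicing lacks the 3rd (major 3rd), C-double-sharp.

C-double-sharp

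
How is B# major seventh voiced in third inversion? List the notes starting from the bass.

In root position, B# major seventh is B#–D##–F##–A##.
Third inversion puts the seventh (A##) in the bass.

A##, B#, D##, F##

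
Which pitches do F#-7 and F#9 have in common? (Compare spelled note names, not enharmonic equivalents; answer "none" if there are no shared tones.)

F# – C# – E

F#-7: F# A C# E
F#9: F# A# C# E G#
Common to both → F#, C#, E.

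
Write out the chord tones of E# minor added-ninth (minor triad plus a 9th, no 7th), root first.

E# G# B# F##

Root E#, quality minor added-ninth:
- root: E#
- minor 3rd: G#
- perfect 5th: B#
- major 9th: F##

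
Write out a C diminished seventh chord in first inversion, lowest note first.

E-flat, G-flat, B-double-flat, C

C diminished seventh = C–E-flat–G-flat–B-double-flat; first inversion → third (E-flat) lowest.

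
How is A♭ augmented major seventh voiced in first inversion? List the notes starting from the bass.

In root position, A♭ augmented major seventh is Ab–C–E–G.
First inversion puts the third (C) in the bass.

C, E, G, Ab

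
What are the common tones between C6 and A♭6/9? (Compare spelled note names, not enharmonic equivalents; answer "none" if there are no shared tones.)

C6: C E G A
A♭6/9: Ab C Eb F Bb
Common to both → C.

C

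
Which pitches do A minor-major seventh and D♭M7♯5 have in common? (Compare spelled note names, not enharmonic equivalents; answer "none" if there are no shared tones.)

A, C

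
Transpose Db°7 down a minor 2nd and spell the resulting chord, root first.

A minor 2nd down from Db is C, so the new chord is C diminished seventh.
root → C
3rd (minor 3rd) → Eb
5th (diminished 5th) → Gb
7th (diminished 7th) → Bbb

C, Eb, Gb, Bbb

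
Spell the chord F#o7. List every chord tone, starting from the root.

F#o7: diminished seventh on F#.
F# — root
A — minor 3rd
C — diminished 5th
Eb — diminished 7th

F# A C Eb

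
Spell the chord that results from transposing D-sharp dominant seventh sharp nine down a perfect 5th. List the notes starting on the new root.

G-sharp – B-sharp – D-sharp – F-sharp – A-double-sharp

Transposed root: D-sharp → G-sharp (perfect 5th down). So we spell G-sharp dominant seventh sharp nine:
G-sharp — root
B-sharp — major 3rd
D-sharp — perfect 5th
F-sharp — minor 7th
A-double-sharp — augmented 9th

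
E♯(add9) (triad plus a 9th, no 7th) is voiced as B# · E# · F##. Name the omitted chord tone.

The full E♯(add9) chord is E#, G##, B#, F##.
Comparing with the voicing, the major 3rd (3rd) — G## — is absent.

G##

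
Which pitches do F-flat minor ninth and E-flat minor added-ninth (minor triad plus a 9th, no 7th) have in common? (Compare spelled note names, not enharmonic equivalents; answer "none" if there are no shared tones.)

G♭

F-flat minor ninth = F♭, A𝄫, C♭, E𝄫, G♭.
E-flat minor added-ninth = E♭, G♭, B♭, F.
Shared: G♭.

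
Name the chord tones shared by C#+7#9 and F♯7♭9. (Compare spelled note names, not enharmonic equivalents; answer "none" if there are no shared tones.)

C#+7#9: C# E# G## B D##
F♯7♭9: F# A# C# E G
Common to both → C#.

C#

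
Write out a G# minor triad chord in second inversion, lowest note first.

D-sharp, G-sharp, B

In root position, G# minor triad is G-sharp–B–D-sharp.
Second inversion puts the fifth (D-sharp) in the bass.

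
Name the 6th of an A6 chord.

Root of A6 = A. The 6th is a major 6th: A up a major 6th → F#.

F#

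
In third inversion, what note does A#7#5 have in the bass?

G♯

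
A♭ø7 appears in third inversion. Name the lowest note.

A♭ø7 in root position is Ab–Cb–Ebb–Gb.
Third inversion places the seventh in the bass, which is Gb.

Gb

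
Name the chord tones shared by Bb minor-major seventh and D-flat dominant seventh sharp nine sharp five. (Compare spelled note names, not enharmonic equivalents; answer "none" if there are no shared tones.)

Bb minor-major seventh = B-flat, D-flat, F, A.
D-flat dominant seventh sharp nine sharp five = D-flat, F, A, C-flat, E.
Shared: D-flat, F, A.

D-flat – F – A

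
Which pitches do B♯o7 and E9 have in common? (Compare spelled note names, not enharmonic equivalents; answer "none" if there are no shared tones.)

B♯o7: B# D# F# A
E9: E G# B D F#
Common to both → F#.

F#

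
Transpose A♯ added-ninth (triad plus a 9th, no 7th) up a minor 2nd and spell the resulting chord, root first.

Transposed root: A♯ → B (minor 2nd up). So we spell B added-ninth:
- root: B
- major 3rd: D♯
- perfect 5th: F♯
- major 9th: C♯

B  D♯  F♯  C♯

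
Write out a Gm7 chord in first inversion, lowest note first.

Bb – D – F – G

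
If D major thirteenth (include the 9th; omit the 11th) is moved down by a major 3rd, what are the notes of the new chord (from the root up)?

Bb  D  F  A  C  G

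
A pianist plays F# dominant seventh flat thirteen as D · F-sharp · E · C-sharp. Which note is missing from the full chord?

A-sharp

F# dominant seventh flat thirteen = F-sharp, A-sharp, C-sharp, E, D. The voicing lacks the 3rd (major 3rd), A-sharp.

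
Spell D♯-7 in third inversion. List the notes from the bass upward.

In root position, D♯-7 is D♯–F♯–A♯–C♯.
Third inversion puts the seventh (C♯) in the bass.

C♯ D♯ F♯ A♯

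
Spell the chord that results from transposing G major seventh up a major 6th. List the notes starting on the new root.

E – G# – B – D#

Transposed root: G → E (major 6th up). So we spell E major seventh:
root → E
3rd (major 3rd) → G#
5th (perfect 5th) → B
7th (major 7th) → D#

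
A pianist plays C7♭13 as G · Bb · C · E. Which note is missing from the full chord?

C7♭13 = C, E, G, Bb, Ab. The voicing lacks the 13th (minor 13th), Ab.

Ab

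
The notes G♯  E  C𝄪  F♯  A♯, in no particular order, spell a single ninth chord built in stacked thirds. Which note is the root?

Stacking in thirds gives F♯ – A♯ – C𝄪 – E – G♯, so F♯ is the root — F♯ dominant ninth sharp five.

F♯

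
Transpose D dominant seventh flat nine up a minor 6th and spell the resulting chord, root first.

A minor 6th up from D is B-flat, so the new chord is B-flat dominant seventh flat nine.
B-flat — root
D — major 3rd
F — perfect 5th
A-flat — minor 7th
C-flat — minor 9th

B-flat, D, F, A-flat, C-flat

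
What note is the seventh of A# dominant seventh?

G-sharp

Root of A# dominant seventh = A-sharp. The 7th is a minor 7th: A-sharp up a minor 7th → G-sharp.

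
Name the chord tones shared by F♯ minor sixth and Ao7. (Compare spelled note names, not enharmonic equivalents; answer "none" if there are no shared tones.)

A

F♯ minor sixth = F♯, A, C♯, D♯.
Ao7 = A, C, E♭, G♭.
Shared: A.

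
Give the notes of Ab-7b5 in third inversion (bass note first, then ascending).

Gb, Ab, Cb, Ebb

In root position, Ab-7b5 is Ab–Cb–Ebb–Gb.
Third inversion puts the seventh (Gb) in the bass.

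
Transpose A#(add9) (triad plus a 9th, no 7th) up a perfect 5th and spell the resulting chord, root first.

E#, G##, B#, F##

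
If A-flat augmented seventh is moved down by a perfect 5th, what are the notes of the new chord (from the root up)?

Db  F  A  Cb

A perfect 5th down from Ab is Db, so the new chord is Db augmented seventh.
Db — root
F — major 3rd
A — augmented 5th
Cb — minor 7th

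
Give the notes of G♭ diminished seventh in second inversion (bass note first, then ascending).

G♭ diminished seventh = G♭–B𝄫–D𝄫–F𝄫; second inversion → fifth (D𝄫) lowest.

D𝄫 F𝄫 G♭ B𝄫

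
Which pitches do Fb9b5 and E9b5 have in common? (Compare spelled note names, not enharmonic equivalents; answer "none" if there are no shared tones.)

none

Fb9b5 = F♭, A♭, C𝄫, E𝄫, G♭.
E9b5 = E, G♯, B♭, D, F♯.
Shared: none.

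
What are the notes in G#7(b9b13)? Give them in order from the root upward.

G# – B# – D# – F# – A – E

G#7(b9b13): dominant seventh flat nine flat thirteen on G#.
- root: G#
- major 3rd: B#
- perfect 5th: D#
- minor 7th: F#
- minor 9th: A
- minor 13th: E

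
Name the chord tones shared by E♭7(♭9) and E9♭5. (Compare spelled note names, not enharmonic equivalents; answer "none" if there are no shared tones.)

Bb

E♭7(♭9): Eb G Bb Db Fb
E9♭5: E G# Bb D F#
Common to both → Bb.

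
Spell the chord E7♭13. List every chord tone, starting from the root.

E7♭13: dominant seventh flat thirteen on E.
E — root
G# — major 3rd
B — perfect 5th
D — minor 7th
C — minor 13th

E, G#, B, D, C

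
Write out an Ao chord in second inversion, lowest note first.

In root position, Ao is A–C–Eb.
Second inversion puts the fifth (Eb) in the bass.

Eb – A – C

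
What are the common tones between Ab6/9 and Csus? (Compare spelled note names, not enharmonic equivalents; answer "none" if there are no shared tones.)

C  F

Ab6/9 = Ab, C, Eb, F, Bb.
Csus = C, F, G.
Shared: C, F.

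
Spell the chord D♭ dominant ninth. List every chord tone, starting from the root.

Db, F, Ab, Cb, Eb

Root Db, quality dominant ninth:
- root: Db
- major 3rd: F
- perfect 5th: Ab
- minor 7th: Cb
- major 9th: Eb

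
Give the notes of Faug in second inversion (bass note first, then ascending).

C♯, F, A

Faug = F–A–C♯; second inversion → fifth (C♯) lowest.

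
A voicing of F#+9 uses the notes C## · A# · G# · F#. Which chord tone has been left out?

E

F#+9 = F#, A#, C##, E, G#. The voicing lacks the 7th (minor 7th), E.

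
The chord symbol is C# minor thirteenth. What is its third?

E

C# minor thirteenth is built on C#; its 3rd is a minor 3rd above the root.
A third above C uses the letter E, and the minor 3rd above C# is E.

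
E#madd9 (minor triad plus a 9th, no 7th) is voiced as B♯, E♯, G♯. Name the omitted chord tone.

F𝄪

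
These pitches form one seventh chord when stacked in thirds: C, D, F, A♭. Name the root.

Stacking in thirds gives D – F – A♭ – C, so D is the root — D half-diminished seventh.

D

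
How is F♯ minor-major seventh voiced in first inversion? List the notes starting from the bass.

A – C-sharp – E-sharp – F-sharp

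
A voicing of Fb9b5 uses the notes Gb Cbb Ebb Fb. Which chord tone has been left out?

Ab

The full Fb9b5 chord is Fb, Ab, Cbb, Ebb, Gb.
Comparing with the voicing, the major 3rd (3rd) — Ab — is absent.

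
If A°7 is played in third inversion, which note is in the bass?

A°7 in root position is A–C–Eb–Gb.
Third inversion places the seventh in the bass, which is Gb.

Gb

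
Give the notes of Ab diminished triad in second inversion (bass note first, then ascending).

Ab diminished triad = A-flat–C-flat–E-double-flat; second inversion → fifth (E-double-flat) lowest.

E-double-flat, A-flat, C-flat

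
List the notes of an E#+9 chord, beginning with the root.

E#+9: dominant ninth sharp five on E♯.
E♯ — root
G𝄪 — major 3rd
B𝄪 — augmented 5th
D♯ — minor 7th
F𝄪 — major 9th

E♯ G𝄪 B𝄪 D♯ F𝄪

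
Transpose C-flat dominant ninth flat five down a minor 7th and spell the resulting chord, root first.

Cb down a minor 7th → Db. New chord: Db dominant ninth flat five.
- root: Db
- major 3rd: F
- diminished 5th: Abb
- minor 7th: Cb
- major 9th: Eb

Db F Abb Cb Eb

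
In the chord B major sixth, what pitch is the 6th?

G-sharp

Root of B major sixth = B. The 6th is a major 6th: B up a major 6th → G-sharp.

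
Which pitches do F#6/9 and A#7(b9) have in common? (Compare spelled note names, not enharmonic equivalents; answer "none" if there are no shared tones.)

F#6/9: F# A# C# D# G#
A#7(b9): A# C## E# G# B
Common to both → A#, G#.

A# G#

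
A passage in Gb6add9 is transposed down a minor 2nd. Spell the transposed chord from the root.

F, A, C, D, G

A minor 2nd down from Gb is F, so the new chord is F six-nine.
root → F
3rd (major 3rd) → A
5th (perfect 5th) → C
6th (major 6th) → D
9th (major 9th) → G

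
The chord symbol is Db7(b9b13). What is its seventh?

Db7(b9b13) is built on Db; its 7th is a minor 7th above the root.
A seventh above D uses the letter C, and the minor 7th above Db is Cb.

Cb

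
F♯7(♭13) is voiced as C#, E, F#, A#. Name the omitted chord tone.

The full F♯7(♭13) chord is F#, A#, C#, E, D.
Comparing with the voicing, the minor 13th (13th) — D — is absent.

D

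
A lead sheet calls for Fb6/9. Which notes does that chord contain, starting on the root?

F♭  A♭  C♭  D♭  G♭

Root F♭, quality six-nine:
root → F♭
3rd (major 3rd) → A♭
5th (perfect 5th) → C♭
6th (major 6th) → D♭
9th (major 9th) → G♭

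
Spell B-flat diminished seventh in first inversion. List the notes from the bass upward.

In root position, B-flat diminished seventh is Bb–Db–Fb–Abb.
First inversion puts the third (Db) in the bass.

Db – Fb – Abb – Bb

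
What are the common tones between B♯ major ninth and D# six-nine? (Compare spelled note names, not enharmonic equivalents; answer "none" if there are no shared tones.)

B♯ major ninth = B-sharp, D-double-sharp, F-double-sharp, A-double-sharp, C-double-sharp.
D# six-nine = D-sharp, F-double-sharp, A-sharp, B-sharp, E-sharp.
Shared: B-sharp, F-double-sharp.

B-sharp  F-double-sharp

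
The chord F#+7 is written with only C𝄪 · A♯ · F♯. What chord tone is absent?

The full F#+7 chord is F♯, A♯, C𝄪, E.
Comparing with the voicing, the minor 7th (7th) — E — is absent.

E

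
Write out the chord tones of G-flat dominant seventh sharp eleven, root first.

G-flat, B-flat, D-flat, F-flat, C

G-flat dominant seventh sharp eleven: dominant seventh sharp eleven on G-flat.
Root: G-flat
Major 3rd (3rd): B-flat
Perfect 5th (5th): D-flat
Minor 7th (7th): F-flat
Augmented 11th (11th): C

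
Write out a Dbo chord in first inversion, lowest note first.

Fb Abb Db

In root position, Dbo is Db–Fb–Abb.
First inversion puts the third (Fb) in the bass.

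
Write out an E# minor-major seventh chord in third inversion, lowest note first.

In root position, E# minor-major seventh is E-sharp–G-sharp–B-sharp–D-double-sharp.
Third inversion puts the seventh (D-double-sharp) in the bass.

D-double-sharp, E-sharp, G-sharp, B-sharp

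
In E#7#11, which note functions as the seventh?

D#

E#7#11 is built on E#; its 7th is a minor 7th above the root.
A seventh above E uses the letter D, and the minor 7th above E# is D#.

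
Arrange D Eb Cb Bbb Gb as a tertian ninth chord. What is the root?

Cb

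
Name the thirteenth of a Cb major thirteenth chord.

Cb major thirteenth is built on Cb; its 13th is a major 13th above the root.
A sixth above C uses the letter A, and the major 13th above Cb is Ab.

Ab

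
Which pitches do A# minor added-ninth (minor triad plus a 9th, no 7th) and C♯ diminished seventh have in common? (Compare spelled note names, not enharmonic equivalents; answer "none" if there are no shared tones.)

C#

A# minor added-ninth: A# C# E# B#
C♯ diminished seventh: C# E G Bb
Common to both → C#.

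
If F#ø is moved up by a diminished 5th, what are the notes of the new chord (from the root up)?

Transposed root: F# → C (diminished 5th up). So we spell C half-diminished seventh:
- root: C
- minor 3rd: Eb
- diminished 5th: Gb
- minor 7th: Bb

C, Eb, Gb, Bb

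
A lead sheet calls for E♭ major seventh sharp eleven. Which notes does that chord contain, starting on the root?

E♭ major seventh sharp eleven: major seventh sharp eleven on E-flat.
Root: E-flat
Major 3rd (3rd): G
Perfect 5th (5th): B-flat
Major 7th (7th): D
Augmented 11th (11th): A

E-flat, G, B-flat, D, A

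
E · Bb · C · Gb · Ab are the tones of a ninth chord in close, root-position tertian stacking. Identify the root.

Arranged so that each adjacent pair is a third by letter name: Ab – C – E – Gb – Bb.
The bottom of that stack, Ab, is the root (this is Ab dominant ninth sharp five).

Ab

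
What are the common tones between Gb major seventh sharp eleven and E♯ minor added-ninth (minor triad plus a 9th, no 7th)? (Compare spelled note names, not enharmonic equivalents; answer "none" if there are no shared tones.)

Gb major seventh sharp eleven = G♭, B♭, D♭, F, C.
E♯ minor added-ninth = E♯, G♯, B♯, F𝄪.
Shared: none.

none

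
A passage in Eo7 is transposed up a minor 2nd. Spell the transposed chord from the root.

E up a minor 2nd → F. New chord: F diminished seventh.
root → F
3rd (minor 3rd) → Ab
5th (diminished 5th) → Cb
7th (diminished 7th) → Ebb

F, Ab, Cb, Ebb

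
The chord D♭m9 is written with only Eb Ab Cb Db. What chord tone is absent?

Fb

D♭m9 = Db, Fb, Ab, Cb, Eb. The voicing lacks the 3rd (minor 3rd), Fb.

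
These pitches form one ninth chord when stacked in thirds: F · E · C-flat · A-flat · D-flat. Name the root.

D-flat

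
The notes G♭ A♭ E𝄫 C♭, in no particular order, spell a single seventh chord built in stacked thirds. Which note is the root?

Stacking in thirds gives A♭ – C♭ – E𝄫 – G♭, so A♭ is the root — A♭ half-diminished seventh.

A♭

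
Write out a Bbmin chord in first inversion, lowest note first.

Bbmin = Bb–Db–F; first inversion → third (Db) lowest.

Db, F, Bb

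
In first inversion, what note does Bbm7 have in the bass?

Bbm7 in root position is Bb–Db–F–Ab.
First inversion places the third in the bass, which is Db.

Db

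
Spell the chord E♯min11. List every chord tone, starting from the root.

E# – G# – B# – D# – F## – A#

E♯min11: minor eleventh on E#.
root → E#
3rd (minor 3rd) → G#
5th (perfect 5th) → B#
7th (minor 7th) → D#
9th (major 9th) → F##
11th (perfect 11th) → A#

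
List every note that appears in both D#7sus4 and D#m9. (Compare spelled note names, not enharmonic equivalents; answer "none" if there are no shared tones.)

D#7sus4: D# G# A# C#
D#m9: D# F# A# C# E#
Common to both → D#, A#, C#.

D#, A#, C#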